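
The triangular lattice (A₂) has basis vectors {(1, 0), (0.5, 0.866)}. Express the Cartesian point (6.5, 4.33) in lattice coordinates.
4b₁ + 5b₂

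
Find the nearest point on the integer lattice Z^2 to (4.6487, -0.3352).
(5, 0)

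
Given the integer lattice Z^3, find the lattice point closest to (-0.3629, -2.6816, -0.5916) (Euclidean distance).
(0, -3, -1)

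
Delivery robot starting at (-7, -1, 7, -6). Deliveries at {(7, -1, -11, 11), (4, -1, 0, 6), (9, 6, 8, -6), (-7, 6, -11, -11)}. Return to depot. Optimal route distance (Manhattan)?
148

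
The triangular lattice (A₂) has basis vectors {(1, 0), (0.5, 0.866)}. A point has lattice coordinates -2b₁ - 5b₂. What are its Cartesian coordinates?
(-4.5, -4.33)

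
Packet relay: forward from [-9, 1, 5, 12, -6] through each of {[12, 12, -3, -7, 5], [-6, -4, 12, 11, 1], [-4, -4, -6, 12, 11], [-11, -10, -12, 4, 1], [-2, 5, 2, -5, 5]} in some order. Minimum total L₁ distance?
170
(one optimal route: (-9, 1, 5, 12, -6) → (-6, -4, 12, 11, 1) → (-4, -4, -6, 12, 11) → (-11, -10, -12, 4, 1) → (-2, 5, 2, -5, 5) → (12, 12, -3, -7, 5))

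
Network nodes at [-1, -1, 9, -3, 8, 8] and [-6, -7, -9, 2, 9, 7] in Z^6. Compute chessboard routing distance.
18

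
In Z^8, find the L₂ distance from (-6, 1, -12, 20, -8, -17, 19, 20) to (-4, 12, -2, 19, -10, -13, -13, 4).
39.064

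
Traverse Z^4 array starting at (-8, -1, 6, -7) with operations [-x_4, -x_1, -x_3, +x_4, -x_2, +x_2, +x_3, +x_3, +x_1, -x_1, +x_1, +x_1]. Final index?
(-7, -1, 7, -7)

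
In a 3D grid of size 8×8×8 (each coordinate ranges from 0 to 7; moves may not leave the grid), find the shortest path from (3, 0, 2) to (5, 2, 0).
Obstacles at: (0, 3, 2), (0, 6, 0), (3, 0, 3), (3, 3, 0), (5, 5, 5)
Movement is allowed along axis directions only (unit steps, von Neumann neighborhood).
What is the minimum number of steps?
6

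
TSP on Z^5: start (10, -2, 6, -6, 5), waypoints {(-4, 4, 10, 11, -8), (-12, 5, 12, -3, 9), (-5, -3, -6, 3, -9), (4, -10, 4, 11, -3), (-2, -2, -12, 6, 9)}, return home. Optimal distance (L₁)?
230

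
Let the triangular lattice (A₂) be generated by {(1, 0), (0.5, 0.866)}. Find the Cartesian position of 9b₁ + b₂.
(9.5, 0.866)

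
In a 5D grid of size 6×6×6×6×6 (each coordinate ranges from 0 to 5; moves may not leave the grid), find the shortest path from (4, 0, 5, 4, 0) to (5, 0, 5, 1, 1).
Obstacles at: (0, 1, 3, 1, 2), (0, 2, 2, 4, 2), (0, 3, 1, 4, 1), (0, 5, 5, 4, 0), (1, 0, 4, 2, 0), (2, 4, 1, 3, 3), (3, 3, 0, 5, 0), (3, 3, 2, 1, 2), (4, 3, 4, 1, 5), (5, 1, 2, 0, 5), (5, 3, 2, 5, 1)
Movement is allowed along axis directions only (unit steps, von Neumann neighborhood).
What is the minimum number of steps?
5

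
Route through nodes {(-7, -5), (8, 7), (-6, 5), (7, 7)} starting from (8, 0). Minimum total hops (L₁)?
34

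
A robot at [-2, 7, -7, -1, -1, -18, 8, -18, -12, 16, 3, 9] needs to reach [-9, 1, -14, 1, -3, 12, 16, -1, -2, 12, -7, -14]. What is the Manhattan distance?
126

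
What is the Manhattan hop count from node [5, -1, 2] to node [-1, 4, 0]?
13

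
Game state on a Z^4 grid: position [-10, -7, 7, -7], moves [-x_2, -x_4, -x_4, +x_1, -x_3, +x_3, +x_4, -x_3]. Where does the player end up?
(-9, -8, 6, -8)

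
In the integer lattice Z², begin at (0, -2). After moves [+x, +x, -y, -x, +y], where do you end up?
(1, -2)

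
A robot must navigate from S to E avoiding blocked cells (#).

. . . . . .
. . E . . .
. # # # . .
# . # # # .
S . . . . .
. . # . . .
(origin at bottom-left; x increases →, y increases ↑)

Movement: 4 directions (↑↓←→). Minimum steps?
11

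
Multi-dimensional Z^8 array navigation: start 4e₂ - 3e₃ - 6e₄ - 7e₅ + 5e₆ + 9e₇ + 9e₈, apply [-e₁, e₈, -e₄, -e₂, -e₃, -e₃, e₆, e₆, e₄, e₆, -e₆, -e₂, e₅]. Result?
(-1, 2, -5, -6, -6, 7, 9, 10)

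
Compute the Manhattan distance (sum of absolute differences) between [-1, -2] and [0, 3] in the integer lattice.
6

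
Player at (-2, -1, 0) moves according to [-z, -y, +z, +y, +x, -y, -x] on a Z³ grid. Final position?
(-2, -2, 0)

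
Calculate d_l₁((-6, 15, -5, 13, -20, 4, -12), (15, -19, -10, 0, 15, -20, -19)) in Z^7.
139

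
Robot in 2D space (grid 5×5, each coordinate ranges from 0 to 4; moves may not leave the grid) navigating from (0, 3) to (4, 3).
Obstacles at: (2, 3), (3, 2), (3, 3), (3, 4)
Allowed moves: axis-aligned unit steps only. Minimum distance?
8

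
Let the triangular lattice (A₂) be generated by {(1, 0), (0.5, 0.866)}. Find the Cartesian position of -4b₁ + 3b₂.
(-2.5, 2.598)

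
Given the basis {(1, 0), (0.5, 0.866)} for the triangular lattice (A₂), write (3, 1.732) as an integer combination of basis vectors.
2b₁ + 2b₂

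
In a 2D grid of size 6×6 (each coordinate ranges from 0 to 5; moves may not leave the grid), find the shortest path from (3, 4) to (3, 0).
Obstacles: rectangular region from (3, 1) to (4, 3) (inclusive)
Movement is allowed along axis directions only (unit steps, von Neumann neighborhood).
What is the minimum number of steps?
6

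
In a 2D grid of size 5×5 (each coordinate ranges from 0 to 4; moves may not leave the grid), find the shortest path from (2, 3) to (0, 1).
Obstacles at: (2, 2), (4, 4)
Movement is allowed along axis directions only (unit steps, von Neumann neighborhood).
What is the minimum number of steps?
4
(one shortest path: (2, 3) → (1, 3) → (0, 3) → (0, 2) → (0, 1))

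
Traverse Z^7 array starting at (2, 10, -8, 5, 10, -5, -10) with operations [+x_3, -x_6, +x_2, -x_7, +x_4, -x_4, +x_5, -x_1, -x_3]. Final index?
(1, 11, -8, 5, 11, -6, -11)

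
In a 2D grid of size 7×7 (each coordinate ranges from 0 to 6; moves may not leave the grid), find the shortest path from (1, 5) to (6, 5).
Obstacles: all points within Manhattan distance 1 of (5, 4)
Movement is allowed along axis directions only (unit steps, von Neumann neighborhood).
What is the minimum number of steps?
7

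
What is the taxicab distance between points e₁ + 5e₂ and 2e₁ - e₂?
7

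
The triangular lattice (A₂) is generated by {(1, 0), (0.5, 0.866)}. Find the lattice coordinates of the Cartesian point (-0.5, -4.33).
2b₁ - 5b₂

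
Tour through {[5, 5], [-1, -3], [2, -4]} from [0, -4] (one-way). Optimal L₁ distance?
18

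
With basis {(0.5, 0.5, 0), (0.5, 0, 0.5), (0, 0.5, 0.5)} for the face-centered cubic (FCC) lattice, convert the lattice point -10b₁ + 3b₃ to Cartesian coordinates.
(-5, -3.5, 1.5)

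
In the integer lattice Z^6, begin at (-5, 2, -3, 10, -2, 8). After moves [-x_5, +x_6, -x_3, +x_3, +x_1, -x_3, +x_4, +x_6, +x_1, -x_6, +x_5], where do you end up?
(-3, 2, -4, 11, -2, 9)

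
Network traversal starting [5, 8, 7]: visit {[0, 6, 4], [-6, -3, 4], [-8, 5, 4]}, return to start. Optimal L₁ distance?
54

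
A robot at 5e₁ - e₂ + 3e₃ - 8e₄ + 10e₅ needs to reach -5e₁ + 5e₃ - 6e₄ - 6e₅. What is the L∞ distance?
16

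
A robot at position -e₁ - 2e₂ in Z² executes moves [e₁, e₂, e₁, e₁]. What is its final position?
(2, -1)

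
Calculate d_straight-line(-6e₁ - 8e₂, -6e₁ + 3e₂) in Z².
11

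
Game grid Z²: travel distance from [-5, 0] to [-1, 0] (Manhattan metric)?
4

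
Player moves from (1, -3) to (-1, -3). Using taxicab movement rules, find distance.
2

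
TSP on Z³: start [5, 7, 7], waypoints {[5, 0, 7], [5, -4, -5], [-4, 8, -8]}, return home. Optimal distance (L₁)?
72
(one optimal route: (5, 7, 7) → (5, 0, 7) → (5, -4, -5) → (-4, 8, -8) → (5, 7, 7))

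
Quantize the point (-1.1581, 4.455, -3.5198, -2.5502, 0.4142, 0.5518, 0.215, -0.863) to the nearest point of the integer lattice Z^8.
(-1, 4, -4, -3, 0, 1, 0, -1)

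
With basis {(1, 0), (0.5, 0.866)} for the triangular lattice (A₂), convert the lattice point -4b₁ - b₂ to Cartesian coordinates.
(-4.5, -0.866)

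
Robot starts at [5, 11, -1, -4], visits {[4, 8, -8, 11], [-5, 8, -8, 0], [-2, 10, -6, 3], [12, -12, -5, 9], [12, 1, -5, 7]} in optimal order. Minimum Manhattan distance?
87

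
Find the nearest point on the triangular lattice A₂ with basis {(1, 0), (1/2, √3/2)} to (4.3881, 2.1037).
(4.5, 2.598)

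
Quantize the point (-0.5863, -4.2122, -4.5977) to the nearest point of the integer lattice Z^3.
(-1, -4, -5)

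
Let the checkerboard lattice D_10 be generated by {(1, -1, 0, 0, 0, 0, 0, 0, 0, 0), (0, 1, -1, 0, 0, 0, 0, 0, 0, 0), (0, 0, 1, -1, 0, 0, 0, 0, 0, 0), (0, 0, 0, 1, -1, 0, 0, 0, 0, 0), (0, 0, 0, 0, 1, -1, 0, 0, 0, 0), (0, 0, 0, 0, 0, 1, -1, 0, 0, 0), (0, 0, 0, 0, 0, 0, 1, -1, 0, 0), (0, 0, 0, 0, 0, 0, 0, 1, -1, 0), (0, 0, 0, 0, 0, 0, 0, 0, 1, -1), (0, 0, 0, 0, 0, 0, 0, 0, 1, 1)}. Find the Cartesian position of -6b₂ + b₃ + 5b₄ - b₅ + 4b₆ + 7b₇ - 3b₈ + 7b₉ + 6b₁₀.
(0, -6, 7, 4, -6, 5, 3, -10, 16, -1)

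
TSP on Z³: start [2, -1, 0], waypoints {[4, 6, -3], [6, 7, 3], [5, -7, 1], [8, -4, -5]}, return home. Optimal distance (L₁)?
62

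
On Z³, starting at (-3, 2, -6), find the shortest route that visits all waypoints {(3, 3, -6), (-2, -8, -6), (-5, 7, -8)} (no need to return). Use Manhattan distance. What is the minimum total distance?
39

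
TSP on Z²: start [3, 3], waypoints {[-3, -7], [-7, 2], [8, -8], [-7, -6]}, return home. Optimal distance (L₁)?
52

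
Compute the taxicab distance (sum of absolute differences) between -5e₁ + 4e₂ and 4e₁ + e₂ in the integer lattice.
12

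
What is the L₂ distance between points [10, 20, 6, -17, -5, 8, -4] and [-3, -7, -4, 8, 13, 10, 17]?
48.9081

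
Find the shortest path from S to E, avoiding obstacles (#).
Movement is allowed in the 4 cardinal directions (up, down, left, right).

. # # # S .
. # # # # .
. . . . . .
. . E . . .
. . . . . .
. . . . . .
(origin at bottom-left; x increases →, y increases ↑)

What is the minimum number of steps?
7
(one shortest path: (4, 5) → (5, 5) → (5, 4) → (5, 3) → (4, 3) → (3, 3) → (2, 3) → (2, 2))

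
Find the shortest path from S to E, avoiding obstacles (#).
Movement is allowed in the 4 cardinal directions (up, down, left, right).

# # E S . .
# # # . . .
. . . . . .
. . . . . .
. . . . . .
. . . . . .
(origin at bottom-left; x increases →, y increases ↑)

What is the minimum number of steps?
1
(one shortest path: (3, 5) → (2, 5))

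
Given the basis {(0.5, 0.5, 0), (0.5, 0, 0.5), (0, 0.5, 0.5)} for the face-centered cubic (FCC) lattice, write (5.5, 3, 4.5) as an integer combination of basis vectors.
4b₁ + 7b₂ + 2b₃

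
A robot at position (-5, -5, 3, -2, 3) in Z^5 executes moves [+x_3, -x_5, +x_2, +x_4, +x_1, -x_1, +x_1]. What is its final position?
(-4, -4, 4, -1, 2)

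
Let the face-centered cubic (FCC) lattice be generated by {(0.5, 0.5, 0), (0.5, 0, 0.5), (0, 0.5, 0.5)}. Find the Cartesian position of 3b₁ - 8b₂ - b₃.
(-2.5, 1, -4.5)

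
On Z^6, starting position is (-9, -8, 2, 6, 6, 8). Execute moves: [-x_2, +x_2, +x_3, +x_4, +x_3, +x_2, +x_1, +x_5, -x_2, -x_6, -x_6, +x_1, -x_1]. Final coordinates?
(-8, -8, 4, 7, 7, 6)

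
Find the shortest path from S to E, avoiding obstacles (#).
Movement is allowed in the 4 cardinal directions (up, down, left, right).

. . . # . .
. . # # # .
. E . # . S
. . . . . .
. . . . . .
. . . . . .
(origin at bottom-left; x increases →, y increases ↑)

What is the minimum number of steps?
6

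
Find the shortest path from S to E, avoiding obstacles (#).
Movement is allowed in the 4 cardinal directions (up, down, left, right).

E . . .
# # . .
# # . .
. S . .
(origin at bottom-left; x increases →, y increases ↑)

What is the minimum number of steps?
6
(one shortest path: (1, 0) → (2, 0) → (2, 1) → (2, 2) → (2, 3) → (1, 3) → (0, 3))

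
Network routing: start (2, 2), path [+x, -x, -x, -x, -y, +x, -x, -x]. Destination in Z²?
(-1, 1)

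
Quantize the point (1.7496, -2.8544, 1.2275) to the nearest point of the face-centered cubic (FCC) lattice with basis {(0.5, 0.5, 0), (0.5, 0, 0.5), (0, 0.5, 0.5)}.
(2, -3, 1)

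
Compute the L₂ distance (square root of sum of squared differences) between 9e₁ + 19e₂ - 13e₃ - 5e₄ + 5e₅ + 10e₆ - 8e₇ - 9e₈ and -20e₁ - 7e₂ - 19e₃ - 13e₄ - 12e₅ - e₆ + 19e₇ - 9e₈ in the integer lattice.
52.4976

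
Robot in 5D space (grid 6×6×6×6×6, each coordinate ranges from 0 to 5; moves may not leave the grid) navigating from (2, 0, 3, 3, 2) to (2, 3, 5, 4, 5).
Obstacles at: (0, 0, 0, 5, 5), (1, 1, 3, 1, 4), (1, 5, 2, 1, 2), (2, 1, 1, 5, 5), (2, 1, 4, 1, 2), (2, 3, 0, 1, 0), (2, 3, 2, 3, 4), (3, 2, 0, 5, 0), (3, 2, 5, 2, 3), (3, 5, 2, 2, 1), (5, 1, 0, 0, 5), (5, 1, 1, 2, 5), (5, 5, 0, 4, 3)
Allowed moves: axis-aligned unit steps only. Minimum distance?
9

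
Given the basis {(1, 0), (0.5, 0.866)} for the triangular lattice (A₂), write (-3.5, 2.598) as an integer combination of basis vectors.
-5b₁ + 3b₂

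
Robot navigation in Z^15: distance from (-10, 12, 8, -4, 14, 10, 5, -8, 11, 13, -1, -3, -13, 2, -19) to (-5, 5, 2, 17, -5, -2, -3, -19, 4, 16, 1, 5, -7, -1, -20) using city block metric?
119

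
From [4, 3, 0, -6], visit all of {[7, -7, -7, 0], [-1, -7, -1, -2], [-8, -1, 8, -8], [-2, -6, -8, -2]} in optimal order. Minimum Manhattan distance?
76
(one optimal route: (4, 3, 0, -6) → (7, -7, -7, 0) → (-2, -6, -8, -2) → (-1, -7, -1, -2) → (-8, -1, 8, -8))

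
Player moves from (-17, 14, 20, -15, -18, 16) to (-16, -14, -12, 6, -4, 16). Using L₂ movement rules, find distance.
49.4571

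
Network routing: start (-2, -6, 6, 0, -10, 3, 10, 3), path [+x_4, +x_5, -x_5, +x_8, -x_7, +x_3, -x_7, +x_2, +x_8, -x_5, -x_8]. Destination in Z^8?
(-2, -5, 7, 1, -11, 3, 8, 4)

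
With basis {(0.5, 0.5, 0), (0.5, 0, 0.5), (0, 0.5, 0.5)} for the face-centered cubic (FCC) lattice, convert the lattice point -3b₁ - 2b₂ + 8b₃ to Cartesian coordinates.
(-2.5, 2.5, 3)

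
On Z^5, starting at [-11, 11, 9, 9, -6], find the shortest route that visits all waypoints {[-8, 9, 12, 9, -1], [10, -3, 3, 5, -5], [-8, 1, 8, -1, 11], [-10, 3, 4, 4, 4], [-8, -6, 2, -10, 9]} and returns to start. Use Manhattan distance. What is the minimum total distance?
180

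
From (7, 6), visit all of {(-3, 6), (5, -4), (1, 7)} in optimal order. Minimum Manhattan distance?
30
(one optimal route: (7, 6) → (-3, 6) → (1, 7) → (5, -4))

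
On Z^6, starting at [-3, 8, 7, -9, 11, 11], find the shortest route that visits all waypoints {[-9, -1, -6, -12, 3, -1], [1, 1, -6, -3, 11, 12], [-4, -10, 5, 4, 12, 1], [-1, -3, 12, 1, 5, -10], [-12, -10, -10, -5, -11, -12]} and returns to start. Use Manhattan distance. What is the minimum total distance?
268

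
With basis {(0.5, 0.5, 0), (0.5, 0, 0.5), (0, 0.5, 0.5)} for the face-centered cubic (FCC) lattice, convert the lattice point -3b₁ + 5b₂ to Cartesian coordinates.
(1, -1.5, 2.5)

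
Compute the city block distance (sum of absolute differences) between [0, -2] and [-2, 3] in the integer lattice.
7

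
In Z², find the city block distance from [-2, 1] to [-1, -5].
7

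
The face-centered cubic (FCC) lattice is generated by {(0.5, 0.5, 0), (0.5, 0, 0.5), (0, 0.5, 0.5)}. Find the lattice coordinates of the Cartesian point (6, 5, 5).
6b₁ + 6b₂ + 4b₃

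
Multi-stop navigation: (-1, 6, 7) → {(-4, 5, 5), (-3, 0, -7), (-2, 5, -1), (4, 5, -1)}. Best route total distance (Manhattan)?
38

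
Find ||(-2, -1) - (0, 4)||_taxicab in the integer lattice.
7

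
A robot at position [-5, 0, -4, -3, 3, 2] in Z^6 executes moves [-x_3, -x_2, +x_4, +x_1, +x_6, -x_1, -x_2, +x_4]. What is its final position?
(-5, -2, -5, -1, 3, 3)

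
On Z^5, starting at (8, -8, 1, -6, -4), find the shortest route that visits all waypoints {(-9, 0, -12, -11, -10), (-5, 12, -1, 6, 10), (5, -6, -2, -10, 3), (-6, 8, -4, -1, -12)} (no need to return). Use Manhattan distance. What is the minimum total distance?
131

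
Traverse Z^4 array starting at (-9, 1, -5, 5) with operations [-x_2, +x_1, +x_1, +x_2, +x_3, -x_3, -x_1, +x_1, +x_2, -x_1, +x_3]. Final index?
(-8, 2, -4, 5)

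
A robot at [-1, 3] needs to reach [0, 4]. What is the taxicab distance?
2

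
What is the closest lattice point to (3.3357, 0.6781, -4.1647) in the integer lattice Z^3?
(3, 1, -4)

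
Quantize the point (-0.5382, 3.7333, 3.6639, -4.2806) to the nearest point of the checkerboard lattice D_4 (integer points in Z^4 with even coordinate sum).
(0, 4, 4, -4)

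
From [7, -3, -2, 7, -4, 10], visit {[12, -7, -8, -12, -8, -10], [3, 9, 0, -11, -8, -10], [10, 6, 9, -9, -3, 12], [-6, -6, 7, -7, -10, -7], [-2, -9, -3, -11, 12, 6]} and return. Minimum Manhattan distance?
278
(one optimal route: (7, -3, -2, 7, -4, 10) → (10, 6, 9, -9, -3, 12) → (3, 9, 0, -11, -8, -10) → (12, -7, -8, -12, -8, -10) → (-6, -6, 7, -7, -10, -7) → (-2, -9, -3, -11, 12, 6) → (7, -3, -2, 7, -4, 10))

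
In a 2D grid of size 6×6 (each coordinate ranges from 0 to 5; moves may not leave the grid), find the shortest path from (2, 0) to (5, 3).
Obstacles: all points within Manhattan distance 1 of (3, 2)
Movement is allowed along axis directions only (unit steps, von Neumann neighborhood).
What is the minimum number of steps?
6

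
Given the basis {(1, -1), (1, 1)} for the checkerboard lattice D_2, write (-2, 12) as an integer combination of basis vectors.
-7b₁ + 5b₂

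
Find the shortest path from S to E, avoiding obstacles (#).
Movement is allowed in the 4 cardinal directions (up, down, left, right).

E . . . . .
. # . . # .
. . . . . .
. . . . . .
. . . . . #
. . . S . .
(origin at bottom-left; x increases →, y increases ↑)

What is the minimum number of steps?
8
(one shortest path: (3, 0) → (2, 0) → (1, 0) → (0, 0) → (0, 1) → (0, 2) → (0, 3) → (0, 4) → (0, 5))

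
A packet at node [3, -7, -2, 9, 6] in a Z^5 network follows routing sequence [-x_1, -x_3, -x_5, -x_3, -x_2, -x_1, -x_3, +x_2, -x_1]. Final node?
(0, -7, -5, 9, 5)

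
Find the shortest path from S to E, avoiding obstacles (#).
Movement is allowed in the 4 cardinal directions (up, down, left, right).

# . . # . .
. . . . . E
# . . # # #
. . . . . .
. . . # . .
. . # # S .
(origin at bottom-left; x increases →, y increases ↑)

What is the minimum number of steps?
9
(one shortest path: (4, 0) → (4, 1) → (4, 2) → (3, 2) → (2, 2) → (2, 3) → (2, 4) → (3, 4) → (4, 4) → (5, 4))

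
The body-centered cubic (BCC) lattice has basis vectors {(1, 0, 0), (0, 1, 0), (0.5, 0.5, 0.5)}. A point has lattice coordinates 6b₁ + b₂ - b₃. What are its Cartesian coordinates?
(5.5, 0.5, -0.5)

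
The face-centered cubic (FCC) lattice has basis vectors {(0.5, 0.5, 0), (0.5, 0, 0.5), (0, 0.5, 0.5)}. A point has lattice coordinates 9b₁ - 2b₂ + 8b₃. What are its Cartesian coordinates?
(3.5, 8.5, 3)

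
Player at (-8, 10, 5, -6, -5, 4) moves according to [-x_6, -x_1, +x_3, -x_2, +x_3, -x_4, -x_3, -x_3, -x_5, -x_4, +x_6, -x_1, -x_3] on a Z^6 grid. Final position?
(-10, 9, 4, -8, -6, 4)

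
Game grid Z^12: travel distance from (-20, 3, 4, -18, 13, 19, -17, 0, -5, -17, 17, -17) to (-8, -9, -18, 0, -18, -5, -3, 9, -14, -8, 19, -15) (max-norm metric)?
31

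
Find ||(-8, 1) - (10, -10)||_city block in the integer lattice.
29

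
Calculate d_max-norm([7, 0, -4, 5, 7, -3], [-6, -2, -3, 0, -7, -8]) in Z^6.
14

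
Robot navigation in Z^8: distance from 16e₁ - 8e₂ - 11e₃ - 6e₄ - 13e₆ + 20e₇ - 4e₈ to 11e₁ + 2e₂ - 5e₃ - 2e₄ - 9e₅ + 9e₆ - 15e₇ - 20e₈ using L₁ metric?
107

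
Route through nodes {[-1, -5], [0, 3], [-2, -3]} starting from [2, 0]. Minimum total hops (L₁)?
16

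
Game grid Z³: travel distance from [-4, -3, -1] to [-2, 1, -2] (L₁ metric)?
7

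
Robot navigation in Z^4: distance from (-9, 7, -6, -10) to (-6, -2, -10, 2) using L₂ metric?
15.8114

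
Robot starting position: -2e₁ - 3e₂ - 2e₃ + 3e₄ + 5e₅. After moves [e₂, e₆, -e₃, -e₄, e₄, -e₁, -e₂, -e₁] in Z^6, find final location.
(-4, -3, -3, 3, 5, 1)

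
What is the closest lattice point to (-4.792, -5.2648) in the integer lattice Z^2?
(-5, -5)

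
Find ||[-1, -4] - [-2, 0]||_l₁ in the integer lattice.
5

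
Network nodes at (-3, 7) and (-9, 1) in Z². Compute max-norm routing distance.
6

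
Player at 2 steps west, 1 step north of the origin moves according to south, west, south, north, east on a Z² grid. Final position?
(-2, 0)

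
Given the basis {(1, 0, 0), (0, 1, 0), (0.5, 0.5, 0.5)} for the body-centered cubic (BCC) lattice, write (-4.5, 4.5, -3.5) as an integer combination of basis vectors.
-b₁ + 8b₂ - 7b₃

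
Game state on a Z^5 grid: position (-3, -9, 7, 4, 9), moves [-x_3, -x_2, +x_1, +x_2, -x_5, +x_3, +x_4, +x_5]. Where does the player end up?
(-2, -9, 7, 5, 9)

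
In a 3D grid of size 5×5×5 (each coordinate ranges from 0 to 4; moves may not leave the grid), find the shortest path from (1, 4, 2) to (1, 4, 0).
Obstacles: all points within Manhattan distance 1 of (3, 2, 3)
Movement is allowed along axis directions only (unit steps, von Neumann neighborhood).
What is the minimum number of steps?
2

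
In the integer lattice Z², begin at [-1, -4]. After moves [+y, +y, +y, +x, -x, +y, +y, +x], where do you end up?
(0, 1)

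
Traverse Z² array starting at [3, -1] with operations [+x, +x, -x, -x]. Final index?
(3, -1)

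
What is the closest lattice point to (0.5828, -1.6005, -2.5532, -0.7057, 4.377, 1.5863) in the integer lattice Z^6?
(1, -2, -3, -1, 4, 2)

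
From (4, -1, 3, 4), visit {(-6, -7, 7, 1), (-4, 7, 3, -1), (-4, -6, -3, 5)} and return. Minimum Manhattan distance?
80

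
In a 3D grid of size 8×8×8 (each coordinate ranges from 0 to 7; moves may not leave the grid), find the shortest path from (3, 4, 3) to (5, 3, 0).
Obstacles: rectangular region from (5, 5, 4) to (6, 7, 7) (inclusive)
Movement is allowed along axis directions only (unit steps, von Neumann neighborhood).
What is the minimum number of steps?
6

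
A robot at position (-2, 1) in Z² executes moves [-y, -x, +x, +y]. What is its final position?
(-2, 1)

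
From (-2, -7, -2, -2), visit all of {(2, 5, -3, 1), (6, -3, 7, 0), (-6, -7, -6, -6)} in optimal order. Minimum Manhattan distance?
65
(one optimal route: (-2, -7, -2, -2) → (-6, -7, -6, -6) → (2, 5, -3, 1) → (6, -3, 7, 0))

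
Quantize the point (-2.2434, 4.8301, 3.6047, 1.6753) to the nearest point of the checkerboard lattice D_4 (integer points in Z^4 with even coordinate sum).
(-2, 5, 3, 2)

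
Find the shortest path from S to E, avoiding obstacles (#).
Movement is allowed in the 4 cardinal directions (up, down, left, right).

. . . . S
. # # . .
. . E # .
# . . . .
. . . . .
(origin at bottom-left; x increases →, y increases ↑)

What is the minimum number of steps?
6
(one shortest path: (4, 4) → (4, 3) → (4, 2) → (4, 1) → (3, 1) → (2, 1) → (2, 2))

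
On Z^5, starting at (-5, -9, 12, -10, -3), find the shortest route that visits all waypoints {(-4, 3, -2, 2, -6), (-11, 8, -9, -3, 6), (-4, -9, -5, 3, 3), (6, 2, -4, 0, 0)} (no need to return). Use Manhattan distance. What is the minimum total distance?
120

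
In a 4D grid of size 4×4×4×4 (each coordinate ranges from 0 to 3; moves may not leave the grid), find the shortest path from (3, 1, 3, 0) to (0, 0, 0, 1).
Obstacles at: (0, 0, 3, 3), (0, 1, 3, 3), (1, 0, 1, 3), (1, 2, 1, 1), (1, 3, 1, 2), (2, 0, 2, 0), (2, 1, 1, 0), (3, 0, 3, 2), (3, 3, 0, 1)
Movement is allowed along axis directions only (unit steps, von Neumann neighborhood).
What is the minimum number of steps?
8
(one shortest path: (3, 1, 3, 0) → (2, 1, 3, 0) → (1, 1, 3, 0) → (0, 1, 3, 0) → (0, 0, 3, 0) → (0, 0, 2, 0) → (0, 0, 1, 0) → (0, 0, 0, 0) → (0, 0, 0, 1))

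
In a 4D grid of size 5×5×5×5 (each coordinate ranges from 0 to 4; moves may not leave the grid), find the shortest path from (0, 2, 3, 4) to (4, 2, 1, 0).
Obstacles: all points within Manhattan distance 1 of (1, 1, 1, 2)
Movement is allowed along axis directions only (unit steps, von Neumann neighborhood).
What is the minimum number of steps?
10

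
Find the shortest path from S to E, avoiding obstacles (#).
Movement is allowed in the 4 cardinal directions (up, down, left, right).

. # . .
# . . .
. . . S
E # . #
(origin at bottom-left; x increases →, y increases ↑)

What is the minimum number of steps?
4
(one shortest path: (3, 1) → (2, 1) → (1, 1) → (0, 1) → (0, 0))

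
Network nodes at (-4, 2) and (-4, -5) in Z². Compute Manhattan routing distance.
7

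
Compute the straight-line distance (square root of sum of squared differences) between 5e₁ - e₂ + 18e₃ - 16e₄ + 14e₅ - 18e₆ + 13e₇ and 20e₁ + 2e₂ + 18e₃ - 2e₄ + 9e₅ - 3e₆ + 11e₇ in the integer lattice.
26.1534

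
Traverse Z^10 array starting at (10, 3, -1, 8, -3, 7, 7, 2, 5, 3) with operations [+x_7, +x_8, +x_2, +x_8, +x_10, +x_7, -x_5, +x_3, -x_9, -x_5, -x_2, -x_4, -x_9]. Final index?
(10, 3, 0, 7, -5, 7, 9, 4, 3, 4)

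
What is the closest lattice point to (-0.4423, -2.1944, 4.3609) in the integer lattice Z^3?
(0, -2, 4)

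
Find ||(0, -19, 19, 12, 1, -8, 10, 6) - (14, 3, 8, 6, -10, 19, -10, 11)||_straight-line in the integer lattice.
45.9565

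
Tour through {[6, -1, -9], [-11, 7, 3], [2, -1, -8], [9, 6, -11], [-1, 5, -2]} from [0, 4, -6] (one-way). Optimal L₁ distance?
63
(one optimal route: (0, 4, -6) → (2, -1, -8) → (6, -1, -9) → (9, 6, -11) → (-1, 5, -2) → (-11, 7, 3))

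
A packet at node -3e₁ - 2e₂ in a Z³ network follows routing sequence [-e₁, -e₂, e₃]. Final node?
(-4, -3, 1)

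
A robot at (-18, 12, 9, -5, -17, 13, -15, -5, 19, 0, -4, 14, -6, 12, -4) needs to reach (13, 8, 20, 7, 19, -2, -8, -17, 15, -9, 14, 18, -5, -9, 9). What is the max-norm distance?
36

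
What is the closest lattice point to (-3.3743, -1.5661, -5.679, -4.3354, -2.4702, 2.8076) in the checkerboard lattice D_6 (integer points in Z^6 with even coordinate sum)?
(-3, -2, -6, -4, -2, 3)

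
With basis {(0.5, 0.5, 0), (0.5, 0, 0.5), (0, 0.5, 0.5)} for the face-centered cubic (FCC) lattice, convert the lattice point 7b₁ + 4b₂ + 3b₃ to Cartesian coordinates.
(5.5, 5, 3.5)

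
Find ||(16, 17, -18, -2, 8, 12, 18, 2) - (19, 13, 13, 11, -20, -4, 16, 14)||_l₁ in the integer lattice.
109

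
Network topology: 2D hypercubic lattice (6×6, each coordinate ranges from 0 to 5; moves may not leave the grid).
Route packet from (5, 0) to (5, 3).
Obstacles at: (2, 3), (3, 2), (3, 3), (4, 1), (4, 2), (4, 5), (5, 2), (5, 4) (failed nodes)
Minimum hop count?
13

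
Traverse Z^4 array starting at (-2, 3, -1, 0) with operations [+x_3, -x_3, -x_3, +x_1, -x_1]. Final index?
(-2, 3, -2, 0)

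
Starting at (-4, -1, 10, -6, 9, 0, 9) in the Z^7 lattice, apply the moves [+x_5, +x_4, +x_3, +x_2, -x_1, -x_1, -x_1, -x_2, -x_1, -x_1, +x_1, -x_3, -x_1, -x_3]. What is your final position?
(-9, -1, 9, -5, 10, 0, 9)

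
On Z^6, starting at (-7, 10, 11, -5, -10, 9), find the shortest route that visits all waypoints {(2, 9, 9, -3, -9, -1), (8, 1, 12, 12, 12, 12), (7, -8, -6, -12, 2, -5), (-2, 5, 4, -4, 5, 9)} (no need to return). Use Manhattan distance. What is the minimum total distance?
190
(one optimal route: (-7, 10, 11, -5, -10, 9) → (2, 9, 9, -3, -9, -1) → (-2, 5, 4, -4, 5, 9) → (8, 1, 12, 12, 12, 12) → (7, -8, -6, -12, 2, -5))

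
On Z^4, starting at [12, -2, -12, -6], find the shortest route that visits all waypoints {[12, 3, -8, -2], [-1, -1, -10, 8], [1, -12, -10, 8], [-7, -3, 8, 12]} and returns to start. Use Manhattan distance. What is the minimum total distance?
148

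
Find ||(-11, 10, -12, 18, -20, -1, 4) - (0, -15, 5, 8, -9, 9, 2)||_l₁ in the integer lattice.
86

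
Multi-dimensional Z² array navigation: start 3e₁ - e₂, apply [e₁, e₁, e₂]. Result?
(5, 0)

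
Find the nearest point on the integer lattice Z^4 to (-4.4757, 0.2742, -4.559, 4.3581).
(-4, 0, -5, 4)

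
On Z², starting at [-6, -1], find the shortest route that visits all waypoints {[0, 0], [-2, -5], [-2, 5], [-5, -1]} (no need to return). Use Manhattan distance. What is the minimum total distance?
22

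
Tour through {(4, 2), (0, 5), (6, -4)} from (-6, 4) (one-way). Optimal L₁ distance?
22
(one optimal route: (-6, 4) → (0, 5) → (4, 2) → (6, -4))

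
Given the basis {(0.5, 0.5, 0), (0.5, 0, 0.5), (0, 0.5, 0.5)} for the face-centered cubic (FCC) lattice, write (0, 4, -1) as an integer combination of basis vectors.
5b₁ - 5b₂ + 3b₃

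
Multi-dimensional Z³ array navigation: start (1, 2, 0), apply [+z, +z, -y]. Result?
(1, 1, 2)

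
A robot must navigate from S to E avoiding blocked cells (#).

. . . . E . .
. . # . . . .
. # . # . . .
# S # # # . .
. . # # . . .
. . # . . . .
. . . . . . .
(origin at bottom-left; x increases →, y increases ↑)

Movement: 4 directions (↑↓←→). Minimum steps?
14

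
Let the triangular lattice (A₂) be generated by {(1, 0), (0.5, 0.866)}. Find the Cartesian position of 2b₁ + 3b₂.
(3.5, 2.598)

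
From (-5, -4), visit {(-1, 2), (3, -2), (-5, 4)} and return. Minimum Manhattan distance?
32
(one optimal route: (-5, -4) → (3, -2) → (-1, 2) → (-5, 4) → (-5, -4))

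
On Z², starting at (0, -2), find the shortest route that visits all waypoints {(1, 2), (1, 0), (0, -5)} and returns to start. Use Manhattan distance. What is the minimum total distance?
16
(one optimal route: (0, -2) → (1, 2) → (1, 0) → (0, -5) → (0, -2))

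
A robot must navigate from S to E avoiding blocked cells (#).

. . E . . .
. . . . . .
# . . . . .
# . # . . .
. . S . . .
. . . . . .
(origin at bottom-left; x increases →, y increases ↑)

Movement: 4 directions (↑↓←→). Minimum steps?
6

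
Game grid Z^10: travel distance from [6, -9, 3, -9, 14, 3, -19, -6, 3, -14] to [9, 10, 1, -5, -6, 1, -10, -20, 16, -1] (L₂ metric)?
37.5366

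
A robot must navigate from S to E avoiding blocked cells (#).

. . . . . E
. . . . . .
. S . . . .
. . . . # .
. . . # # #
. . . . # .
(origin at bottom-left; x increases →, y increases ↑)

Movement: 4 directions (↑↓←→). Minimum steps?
6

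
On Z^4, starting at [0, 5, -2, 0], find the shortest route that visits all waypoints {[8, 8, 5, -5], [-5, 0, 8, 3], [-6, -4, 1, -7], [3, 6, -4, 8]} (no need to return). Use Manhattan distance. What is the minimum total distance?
97
(one optimal route: (0, 5, -2, 0) → (3, 6, -4, 8) → (8, 8, 5, -5) → (-5, 0, 8, 3) → (-6, -4, 1, -7))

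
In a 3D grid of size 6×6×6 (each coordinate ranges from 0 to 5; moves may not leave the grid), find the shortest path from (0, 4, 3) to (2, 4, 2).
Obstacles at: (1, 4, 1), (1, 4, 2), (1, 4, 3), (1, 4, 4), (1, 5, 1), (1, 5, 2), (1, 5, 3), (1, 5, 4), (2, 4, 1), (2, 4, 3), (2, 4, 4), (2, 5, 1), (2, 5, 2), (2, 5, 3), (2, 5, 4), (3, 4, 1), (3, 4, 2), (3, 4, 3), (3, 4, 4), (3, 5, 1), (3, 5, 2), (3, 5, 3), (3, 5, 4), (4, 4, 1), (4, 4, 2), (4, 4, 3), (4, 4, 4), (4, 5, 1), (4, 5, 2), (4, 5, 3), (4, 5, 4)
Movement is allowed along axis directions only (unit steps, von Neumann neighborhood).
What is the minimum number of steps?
5
(one shortest path: (0, 4, 3) → (0, 3, 3) → (1, 3, 3) → (2, 3, 3) → (2, 3, 2) → (2, 4, 2))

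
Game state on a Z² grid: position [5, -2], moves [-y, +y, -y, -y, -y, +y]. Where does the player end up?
(5, -4)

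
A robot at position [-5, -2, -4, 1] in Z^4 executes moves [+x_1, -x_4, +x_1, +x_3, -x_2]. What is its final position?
(-3, -3, -3, 0)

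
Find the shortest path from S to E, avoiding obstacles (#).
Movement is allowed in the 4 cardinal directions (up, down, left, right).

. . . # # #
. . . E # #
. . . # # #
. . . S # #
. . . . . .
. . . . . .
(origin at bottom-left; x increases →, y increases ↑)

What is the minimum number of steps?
4
(one shortest path: (3, 2) → (2, 2) → (2, 3) → (2, 4) → (3, 4))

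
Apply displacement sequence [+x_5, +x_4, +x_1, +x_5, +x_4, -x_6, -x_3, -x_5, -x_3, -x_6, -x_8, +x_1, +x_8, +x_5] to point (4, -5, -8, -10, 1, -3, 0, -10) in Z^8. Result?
(6, -5, -10, -8, 3, -5, 0, -10)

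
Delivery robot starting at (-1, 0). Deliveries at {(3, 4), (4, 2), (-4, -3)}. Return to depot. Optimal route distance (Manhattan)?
30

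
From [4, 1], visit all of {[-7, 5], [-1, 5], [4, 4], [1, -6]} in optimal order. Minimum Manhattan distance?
34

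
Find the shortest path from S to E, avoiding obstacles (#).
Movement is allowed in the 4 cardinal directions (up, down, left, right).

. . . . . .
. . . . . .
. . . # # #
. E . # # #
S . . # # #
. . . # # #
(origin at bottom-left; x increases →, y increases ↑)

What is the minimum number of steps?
2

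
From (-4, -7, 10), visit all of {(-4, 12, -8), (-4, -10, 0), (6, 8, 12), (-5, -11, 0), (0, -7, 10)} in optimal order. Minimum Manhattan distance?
89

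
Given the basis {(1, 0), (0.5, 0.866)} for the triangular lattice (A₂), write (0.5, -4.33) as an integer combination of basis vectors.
3b₁ - 5b₂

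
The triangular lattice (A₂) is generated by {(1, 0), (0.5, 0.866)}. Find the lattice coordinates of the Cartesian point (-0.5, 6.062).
-4b₁ + 7b₂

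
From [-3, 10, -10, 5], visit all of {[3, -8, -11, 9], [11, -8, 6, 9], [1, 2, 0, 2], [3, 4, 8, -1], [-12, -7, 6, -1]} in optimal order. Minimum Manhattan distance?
127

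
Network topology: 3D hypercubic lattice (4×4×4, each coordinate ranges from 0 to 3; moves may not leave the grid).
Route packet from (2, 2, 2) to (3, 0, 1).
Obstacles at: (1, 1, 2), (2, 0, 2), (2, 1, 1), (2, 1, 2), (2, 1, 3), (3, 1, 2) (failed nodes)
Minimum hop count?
4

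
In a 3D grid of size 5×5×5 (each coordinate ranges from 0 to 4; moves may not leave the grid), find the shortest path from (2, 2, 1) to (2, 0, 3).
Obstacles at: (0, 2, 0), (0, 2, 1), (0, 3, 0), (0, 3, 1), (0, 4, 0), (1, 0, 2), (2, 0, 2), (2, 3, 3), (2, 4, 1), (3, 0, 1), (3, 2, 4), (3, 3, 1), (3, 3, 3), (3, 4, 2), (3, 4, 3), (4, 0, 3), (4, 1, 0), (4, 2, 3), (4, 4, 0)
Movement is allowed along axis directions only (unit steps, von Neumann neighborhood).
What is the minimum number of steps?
4
(one shortest path: (2, 2, 1) → (2, 1, 1) → (2, 1, 2) → (2, 1, 3) → (2, 0, 3))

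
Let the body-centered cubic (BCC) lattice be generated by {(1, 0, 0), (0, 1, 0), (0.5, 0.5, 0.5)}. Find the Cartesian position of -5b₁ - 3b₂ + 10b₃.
(0, 2, 5)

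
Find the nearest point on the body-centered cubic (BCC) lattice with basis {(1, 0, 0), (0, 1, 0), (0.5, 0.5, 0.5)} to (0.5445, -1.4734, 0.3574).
(0.5, -1.5, 0.5)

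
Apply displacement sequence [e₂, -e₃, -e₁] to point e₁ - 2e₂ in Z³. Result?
(0, -1, -1)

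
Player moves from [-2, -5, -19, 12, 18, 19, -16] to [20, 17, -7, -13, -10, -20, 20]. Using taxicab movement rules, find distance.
184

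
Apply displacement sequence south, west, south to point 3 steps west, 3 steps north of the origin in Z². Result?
(-4, 1)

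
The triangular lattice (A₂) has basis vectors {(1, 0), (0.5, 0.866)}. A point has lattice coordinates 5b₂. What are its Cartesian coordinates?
(2.5, 4.33)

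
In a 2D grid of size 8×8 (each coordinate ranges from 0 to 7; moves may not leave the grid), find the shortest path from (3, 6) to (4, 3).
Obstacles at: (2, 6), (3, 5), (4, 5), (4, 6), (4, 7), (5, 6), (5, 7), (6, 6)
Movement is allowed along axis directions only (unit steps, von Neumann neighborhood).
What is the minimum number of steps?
10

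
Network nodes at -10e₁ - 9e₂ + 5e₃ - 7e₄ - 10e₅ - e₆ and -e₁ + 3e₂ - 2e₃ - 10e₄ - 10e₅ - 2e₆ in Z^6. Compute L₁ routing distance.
32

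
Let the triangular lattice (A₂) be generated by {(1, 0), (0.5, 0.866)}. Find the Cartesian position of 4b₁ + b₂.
(4.5, 0.866)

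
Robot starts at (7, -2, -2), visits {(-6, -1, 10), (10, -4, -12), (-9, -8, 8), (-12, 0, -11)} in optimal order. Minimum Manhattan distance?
82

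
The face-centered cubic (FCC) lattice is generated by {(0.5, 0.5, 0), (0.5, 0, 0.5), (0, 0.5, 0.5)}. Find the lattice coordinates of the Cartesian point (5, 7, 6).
6b₁ + 4b₂ + 8b₃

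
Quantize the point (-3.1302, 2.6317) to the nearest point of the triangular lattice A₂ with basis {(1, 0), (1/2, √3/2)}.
(-3.5, 2.598)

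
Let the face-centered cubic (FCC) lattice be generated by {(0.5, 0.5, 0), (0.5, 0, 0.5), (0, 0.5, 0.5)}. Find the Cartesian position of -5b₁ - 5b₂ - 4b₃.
(-5, -4.5, -4.5)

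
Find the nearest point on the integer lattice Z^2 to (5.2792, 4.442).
(5, 4)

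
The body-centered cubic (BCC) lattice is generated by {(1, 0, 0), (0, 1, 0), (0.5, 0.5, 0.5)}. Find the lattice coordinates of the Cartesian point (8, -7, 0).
8b₁ - 7b₂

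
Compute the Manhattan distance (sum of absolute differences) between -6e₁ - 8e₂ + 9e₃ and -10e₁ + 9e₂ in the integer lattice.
30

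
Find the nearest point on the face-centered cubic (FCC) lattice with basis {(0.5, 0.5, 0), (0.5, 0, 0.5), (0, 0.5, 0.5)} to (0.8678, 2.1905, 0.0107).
(1, 2, 0)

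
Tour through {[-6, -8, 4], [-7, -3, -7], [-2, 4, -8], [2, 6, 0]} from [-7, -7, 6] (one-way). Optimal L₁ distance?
48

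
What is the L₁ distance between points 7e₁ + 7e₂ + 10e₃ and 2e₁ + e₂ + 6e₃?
15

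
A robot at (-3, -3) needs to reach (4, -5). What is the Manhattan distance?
9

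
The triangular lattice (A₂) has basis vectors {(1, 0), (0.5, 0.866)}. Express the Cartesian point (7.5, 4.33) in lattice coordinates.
5b₁ + 5b₂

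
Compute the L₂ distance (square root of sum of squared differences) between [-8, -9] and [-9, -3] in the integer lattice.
6.08276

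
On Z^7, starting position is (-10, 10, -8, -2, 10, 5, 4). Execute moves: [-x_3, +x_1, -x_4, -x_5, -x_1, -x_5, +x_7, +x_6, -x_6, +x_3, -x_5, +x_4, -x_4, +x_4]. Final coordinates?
(-10, 10, -8, -2, 7, 5, 5)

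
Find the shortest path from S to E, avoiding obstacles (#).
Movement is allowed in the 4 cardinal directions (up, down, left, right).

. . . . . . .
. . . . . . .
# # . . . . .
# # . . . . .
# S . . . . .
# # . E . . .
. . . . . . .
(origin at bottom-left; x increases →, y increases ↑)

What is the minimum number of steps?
3
(one shortest path: (1, 2) → (2, 2) → (3, 2) → (3, 1))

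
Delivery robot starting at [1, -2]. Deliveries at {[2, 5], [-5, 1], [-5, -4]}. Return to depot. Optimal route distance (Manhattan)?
32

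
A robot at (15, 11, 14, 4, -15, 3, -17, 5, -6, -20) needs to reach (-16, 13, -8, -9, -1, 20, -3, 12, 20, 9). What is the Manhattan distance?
175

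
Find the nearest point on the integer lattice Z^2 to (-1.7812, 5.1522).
(-2, 5)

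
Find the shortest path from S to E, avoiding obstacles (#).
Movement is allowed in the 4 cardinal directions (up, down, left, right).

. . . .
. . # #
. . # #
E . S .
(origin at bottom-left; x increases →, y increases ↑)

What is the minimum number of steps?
2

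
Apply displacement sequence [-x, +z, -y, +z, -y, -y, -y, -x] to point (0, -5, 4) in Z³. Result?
(-2, -9, 6)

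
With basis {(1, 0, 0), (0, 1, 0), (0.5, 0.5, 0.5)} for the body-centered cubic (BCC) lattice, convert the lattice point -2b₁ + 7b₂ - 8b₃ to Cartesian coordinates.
(-6, 3, -4)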